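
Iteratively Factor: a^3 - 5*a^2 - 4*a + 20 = (a + 2)*(a^2 - 7*a + 10) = (a - 5)*(a + 2)*(a - 2)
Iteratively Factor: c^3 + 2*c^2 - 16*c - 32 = (c + 4)*(c^2 - 2*c - 8) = (c + 2)*(c + 4)*(c - 4)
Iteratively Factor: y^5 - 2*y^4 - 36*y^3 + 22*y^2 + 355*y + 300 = (y + 4)*(y^4 - 6*y^3 - 12*y^2 + 70*y + 75) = (y + 3)*(y + 4)*(y^3 - 9*y^2 + 15*y + 25) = (y + 1)*(y + 3)*(y + 4)*(y^2 - 10*y + 25) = (y - 5)*(y + 1)*(y + 3)*(y + 4)*(y - 5)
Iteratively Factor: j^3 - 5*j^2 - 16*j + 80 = (j + 4)*(j^2 - 9*j + 20) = (j - 4)*(j + 4)*(j - 5)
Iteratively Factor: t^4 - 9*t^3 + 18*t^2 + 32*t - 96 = (t + 2)*(t^3 - 11*t^2 + 40*t - 48) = (t - 3)*(t + 2)*(t^2 - 8*t + 16) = (t - 4)*(t - 3)*(t + 2)*(t - 4)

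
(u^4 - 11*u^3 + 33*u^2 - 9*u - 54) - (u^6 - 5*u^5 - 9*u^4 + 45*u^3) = -u^6 + 5*u^5 + 10*u^4 - 56*u^3 + 33*u^2 - 9*u - 54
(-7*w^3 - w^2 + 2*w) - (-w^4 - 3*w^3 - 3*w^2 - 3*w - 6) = w^4 - 4*w^3 + 2*w^2 + 5*w + 6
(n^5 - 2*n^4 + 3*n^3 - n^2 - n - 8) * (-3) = -3*n^5 + 6*n^4 - 9*n^3 + 3*n^2 + 3*n + 24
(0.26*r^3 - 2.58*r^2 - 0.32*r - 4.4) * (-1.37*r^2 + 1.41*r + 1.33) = -0.3562*r^5 + 3.9012*r^4 - 2.8536*r^3 + 2.1454*r^2 - 6.6296*r - 5.852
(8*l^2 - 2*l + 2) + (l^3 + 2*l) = l^3 + 8*l^2 + 2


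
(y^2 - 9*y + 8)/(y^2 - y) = (y - 8)/y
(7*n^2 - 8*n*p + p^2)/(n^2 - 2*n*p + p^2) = (-7*n + p)/(-n + p)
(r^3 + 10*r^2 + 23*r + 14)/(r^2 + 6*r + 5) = (r^2 + 9*r + 14)/(r + 5)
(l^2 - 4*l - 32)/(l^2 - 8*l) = (l + 4)/l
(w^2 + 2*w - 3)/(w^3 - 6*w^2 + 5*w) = (w + 3)/(w*(w - 5))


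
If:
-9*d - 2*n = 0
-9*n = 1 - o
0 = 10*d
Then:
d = 0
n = 0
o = 1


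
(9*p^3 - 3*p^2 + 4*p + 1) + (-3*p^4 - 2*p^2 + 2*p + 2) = -3*p^4 + 9*p^3 - 5*p^2 + 6*p + 3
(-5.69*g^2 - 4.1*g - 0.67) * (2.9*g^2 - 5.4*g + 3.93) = -16.501*g^4 + 18.836*g^3 - 2.1647*g^2 - 12.495*g - 2.6331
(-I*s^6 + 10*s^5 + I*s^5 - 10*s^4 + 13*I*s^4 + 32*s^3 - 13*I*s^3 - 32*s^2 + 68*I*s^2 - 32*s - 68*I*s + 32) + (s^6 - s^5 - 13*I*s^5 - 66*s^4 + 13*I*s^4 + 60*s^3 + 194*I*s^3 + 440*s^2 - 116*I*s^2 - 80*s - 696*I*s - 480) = s^6 - I*s^6 + 9*s^5 - 12*I*s^5 - 76*s^4 + 26*I*s^4 + 92*s^3 + 181*I*s^3 + 408*s^2 - 48*I*s^2 - 112*s - 764*I*s - 448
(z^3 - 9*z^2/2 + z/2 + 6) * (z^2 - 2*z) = z^5 - 13*z^4/2 + 19*z^3/2 + 5*z^2 - 12*z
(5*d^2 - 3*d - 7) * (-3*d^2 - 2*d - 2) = -15*d^4 - d^3 + 17*d^2 + 20*d + 14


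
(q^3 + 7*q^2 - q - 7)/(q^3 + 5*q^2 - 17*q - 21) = (q - 1)/(q - 3)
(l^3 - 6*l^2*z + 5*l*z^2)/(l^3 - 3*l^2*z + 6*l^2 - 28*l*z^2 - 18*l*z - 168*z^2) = l*(-l^2 + 6*l*z - 5*z^2)/(-l^3 + 3*l^2*z - 6*l^2 + 28*l*z^2 + 18*l*z + 168*z^2)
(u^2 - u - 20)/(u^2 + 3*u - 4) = (u - 5)/(u - 1)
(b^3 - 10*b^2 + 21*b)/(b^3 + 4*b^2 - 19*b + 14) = b*(b^2 - 10*b + 21)/(b^3 + 4*b^2 - 19*b + 14)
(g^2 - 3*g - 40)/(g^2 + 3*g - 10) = (g - 8)/(g - 2)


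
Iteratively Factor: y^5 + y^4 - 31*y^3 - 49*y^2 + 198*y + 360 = (y + 2)*(y^4 - y^3 - 29*y^2 + 9*y + 180) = (y + 2)*(y + 4)*(y^3 - 5*y^2 - 9*y + 45) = (y + 2)*(y + 3)*(y + 4)*(y^2 - 8*y + 15) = (y - 3)*(y + 2)*(y + 3)*(y + 4)*(y - 5)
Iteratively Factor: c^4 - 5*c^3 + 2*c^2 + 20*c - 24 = (c - 3)*(c^3 - 2*c^2 - 4*c + 8) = (c - 3)*(c - 2)*(c^2 - 4) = (c - 3)*(c - 2)*(c + 2)*(c - 2)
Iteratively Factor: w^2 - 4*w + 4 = (w - 2)*(w - 2)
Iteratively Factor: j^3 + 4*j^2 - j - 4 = (j - 1)*(j^2 + 5*j + 4) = (j - 1)*(j + 1)*(j + 4)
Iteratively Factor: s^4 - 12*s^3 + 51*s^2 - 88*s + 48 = (s - 1)*(s^3 - 11*s^2 + 40*s - 48) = (s - 4)*(s - 1)*(s^2 - 7*s + 12) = (s - 4)^2*(s - 1)*(s - 3)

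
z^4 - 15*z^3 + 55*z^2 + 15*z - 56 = (z - 8)*(z - 7)*(z - 1)*(z + 1)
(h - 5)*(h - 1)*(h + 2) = h^3 - 4*h^2 - 7*h + 10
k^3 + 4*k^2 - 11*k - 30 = (k - 3)*(k + 2)*(k + 5)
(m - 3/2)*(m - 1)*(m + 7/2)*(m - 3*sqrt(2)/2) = m^4 - 3*sqrt(2)*m^3/2 + m^3 - 29*m^2/4 - 3*sqrt(2)*m^2/2 + 21*m/4 + 87*sqrt(2)*m/8 - 63*sqrt(2)/8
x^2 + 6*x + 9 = (x + 3)^2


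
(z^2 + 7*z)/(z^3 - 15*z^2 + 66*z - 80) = z*(z + 7)/(z^3 - 15*z^2 + 66*z - 80)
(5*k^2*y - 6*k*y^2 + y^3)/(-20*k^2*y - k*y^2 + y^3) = (-k + y)/(4*k + y)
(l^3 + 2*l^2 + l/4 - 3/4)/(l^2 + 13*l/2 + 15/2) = (2*l^2 + l - 1)/(2*(l + 5))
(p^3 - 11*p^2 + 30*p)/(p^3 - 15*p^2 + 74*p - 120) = p/(p - 4)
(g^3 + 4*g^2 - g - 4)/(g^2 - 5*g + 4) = (g^2 + 5*g + 4)/(g - 4)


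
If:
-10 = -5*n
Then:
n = 2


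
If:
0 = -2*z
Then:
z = 0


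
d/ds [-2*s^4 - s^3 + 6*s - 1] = -8*s^3 - 3*s^2 + 6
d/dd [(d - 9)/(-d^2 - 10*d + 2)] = (-d^2 - 10*d + 2*(d - 9)*(d + 5) + 2)/(d^2 + 10*d - 2)^2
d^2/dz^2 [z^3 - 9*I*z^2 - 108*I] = 6*z - 18*I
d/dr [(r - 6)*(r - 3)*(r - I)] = 3*r^2 - 2*r*(9 + I) + 18 + 9*I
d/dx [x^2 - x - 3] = 2*x - 1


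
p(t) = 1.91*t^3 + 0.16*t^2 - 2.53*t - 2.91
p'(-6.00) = 201.83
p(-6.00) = -394.53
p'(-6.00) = 201.83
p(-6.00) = -394.53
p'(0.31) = -1.88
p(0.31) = -3.62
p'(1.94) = 19.66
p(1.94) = 6.73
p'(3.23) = 58.28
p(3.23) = 54.95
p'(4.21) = 100.38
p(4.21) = 131.80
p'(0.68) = 0.34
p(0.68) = -3.96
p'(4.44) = 111.85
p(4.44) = 156.19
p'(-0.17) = -2.42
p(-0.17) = -2.48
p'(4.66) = 123.39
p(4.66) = 182.06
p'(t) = 5.73*t^2 + 0.32*t - 2.53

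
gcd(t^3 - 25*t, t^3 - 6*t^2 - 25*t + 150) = t^2 - 25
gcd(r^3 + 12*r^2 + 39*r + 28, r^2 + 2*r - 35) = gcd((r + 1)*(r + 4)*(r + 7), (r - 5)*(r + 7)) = r + 7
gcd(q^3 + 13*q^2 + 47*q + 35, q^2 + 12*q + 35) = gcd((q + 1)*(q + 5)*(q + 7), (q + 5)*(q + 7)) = q^2 + 12*q + 35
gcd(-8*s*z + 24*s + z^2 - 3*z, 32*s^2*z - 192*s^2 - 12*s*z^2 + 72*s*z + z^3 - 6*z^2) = -8*s + z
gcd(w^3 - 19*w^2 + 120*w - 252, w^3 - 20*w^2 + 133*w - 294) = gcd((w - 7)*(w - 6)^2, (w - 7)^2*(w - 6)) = w^2 - 13*w + 42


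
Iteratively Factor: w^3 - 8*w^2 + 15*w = (w - 5)*(w^2 - 3*w) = w*(w - 5)*(w - 3)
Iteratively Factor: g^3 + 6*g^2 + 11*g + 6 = (g + 1)*(g^2 + 5*g + 6) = (g + 1)*(g + 3)*(g + 2)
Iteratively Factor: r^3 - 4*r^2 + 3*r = (r)*(r^2 - 4*r + 3) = r*(r - 1)*(r - 3)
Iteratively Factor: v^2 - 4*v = (v - 4)*(v)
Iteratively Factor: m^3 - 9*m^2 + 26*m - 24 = (m - 2)*(m^2 - 7*m + 12) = (m - 3)*(m - 2)*(m - 4)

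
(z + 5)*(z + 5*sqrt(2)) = z^2 + 5*z + 5*sqrt(2)*z + 25*sqrt(2)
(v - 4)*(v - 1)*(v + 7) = v^3 + 2*v^2 - 31*v + 28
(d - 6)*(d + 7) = d^2 + d - 42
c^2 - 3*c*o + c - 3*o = (c + 1)*(c - 3*o)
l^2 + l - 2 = (l - 1)*(l + 2)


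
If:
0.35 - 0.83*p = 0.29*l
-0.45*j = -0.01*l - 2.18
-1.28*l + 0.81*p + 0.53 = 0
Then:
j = 4.86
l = 0.56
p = 0.23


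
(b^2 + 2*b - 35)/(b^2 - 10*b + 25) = (b + 7)/(b - 5)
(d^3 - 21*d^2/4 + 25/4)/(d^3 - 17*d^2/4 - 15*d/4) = (4*d^2 - d - 5)/(d*(4*d + 3))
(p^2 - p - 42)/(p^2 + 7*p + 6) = (p - 7)/(p + 1)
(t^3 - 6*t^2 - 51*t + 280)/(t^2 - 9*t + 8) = (t^2 + 2*t - 35)/(t - 1)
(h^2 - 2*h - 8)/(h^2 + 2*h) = (h - 4)/h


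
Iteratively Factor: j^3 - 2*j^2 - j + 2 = (j + 1)*(j^2 - 3*j + 2) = (j - 2)*(j + 1)*(j - 1)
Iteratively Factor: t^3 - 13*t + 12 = (t - 1)*(t^2 + t - 12) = (t - 1)*(t + 4)*(t - 3)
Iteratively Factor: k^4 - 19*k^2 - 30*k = (k)*(k^3 - 19*k - 30) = k*(k - 5)*(k^2 + 5*k + 6) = k*(k - 5)*(k + 2)*(k + 3)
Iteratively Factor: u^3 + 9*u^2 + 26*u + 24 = (u + 3)*(u^2 + 6*u + 8) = (u + 2)*(u + 3)*(u + 4)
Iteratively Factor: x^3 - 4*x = (x)*(x^2 - 4) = x*(x + 2)*(x - 2)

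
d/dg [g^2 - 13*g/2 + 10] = 2*g - 13/2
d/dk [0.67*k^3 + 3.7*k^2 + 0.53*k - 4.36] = 2.01*k^2 + 7.4*k + 0.53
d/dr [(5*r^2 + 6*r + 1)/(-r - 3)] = (-5*r^2 - 30*r - 17)/(r^2 + 6*r + 9)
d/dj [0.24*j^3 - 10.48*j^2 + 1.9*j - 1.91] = 0.72*j^2 - 20.96*j + 1.9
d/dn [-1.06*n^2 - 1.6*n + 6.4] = -2.12*n - 1.6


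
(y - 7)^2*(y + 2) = y^3 - 12*y^2 + 21*y + 98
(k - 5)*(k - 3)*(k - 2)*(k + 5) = k^4 - 5*k^3 - 19*k^2 + 125*k - 150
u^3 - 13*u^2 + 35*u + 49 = (u - 7)^2*(u + 1)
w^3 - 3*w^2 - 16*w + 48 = (w - 4)*(w - 3)*(w + 4)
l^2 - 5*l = l*(l - 5)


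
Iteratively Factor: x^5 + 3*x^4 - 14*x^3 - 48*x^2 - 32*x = (x + 4)*(x^4 - x^3 - 10*x^2 - 8*x) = (x - 4)*(x + 4)*(x^3 + 3*x^2 + 2*x) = x*(x - 4)*(x + 4)*(x^2 + 3*x + 2) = x*(x - 4)*(x + 1)*(x + 4)*(x + 2)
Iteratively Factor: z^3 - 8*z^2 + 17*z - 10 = (z - 5)*(z^2 - 3*z + 2) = (z - 5)*(z - 1)*(z - 2)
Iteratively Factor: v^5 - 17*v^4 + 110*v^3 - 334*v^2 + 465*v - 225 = (v - 3)*(v^4 - 14*v^3 + 68*v^2 - 130*v + 75) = (v - 5)*(v - 3)*(v^3 - 9*v^2 + 23*v - 15) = (v - 5)^2*(v - 3)*(v^2 - 4*v + 3) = (v - 5)^2*(v - 3)*(v - 1)*(v - 3)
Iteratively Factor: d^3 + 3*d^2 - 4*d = (d)*(d^2 + 3*d - 4) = d*(d - 1)*(d + 4)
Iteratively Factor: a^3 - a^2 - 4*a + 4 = (a - 2)*(a^2 + a - 2) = (a - 2)*(a - 1)*(a + 2)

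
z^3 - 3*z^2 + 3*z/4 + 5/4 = (z - 5/2)*(z - 1)*(z + 1/2)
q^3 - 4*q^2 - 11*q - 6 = (q - 6)*(q + 1)^2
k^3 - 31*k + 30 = (k - 5)*(k - 1)*(k + 6)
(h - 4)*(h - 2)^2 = h^3 - 8*h^2 + 20*h - 16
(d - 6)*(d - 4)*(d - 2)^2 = d^4 - 14*d^3 + 68*d^2 - 136*d + 96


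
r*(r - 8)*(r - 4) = r^3 - 12*r^2 + 32*r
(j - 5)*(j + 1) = j^2 - 4*j - 5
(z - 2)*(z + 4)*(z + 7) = z^3 + 9*z^2 + 6*z - 56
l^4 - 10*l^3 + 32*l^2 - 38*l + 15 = (l - 5)*(l - 3)*(l - 1)^2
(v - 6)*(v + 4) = v^2 - 2*v - 24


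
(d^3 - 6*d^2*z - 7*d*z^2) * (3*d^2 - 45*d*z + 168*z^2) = 3*d^5 - 63*d^4*z + 417*d^3*z^2 - 693*d^2*z^3 - 1176*d*z^4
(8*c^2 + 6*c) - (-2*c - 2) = 8*c^2 + 8*c + 2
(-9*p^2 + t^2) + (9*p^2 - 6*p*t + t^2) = -6*p*t + 2*t^2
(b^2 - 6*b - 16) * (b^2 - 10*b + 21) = b^4 - 16*b^3 + 65*b^2 + 34*b - 336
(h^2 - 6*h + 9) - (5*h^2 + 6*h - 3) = -4*h^2 - 12*h + 12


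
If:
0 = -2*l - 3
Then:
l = -3/2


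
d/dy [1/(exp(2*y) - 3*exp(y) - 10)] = (3 - 2*exp(y))*exp(y)/(-exp(2*y) + 3*exp(y) + 10)^2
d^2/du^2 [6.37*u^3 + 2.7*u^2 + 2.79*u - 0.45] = 38.22*u + 5.4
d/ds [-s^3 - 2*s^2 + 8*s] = -3*s^2 - 4*s + 8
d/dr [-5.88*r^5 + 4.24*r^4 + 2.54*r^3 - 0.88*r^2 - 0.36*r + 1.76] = -29.4*r^4 + 16.96*r^3 + 7.62*r^2 - 1.76*r - 0.36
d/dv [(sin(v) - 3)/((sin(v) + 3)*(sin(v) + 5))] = (6*sin(v) + cos(v)^2 + 38)*cos(v)/((sin(v) + 3)^2*(sin(v) + 5)^2)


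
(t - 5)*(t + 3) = t^2 - 2*t - 15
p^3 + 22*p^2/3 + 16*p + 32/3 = (p + 4/3)*(p + 2)*(p + 4)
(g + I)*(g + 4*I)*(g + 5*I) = g^3 + 10*I*g^2 - 29*g - 20*I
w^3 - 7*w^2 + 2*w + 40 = (w - 5)*(w - 4)*(w + 2)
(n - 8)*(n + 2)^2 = n^3 - 4*n^2 - 28*n - 32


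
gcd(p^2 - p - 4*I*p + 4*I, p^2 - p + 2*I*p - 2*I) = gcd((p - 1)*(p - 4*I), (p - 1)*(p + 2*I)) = p - 1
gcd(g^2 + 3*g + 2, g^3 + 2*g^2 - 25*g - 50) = g + 2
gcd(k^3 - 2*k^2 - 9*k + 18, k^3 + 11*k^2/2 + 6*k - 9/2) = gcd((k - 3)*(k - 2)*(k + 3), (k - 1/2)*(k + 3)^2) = k + 3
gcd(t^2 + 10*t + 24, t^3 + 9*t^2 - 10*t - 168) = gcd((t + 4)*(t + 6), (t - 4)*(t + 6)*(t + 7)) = t + 6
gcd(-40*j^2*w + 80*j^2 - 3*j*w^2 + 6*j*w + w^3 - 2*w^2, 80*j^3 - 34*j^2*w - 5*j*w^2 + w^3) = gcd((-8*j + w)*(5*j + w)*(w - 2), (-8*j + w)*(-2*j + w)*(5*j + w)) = -40*j^2 - 3*j*w + w^2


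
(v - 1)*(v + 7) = v^2 + 6*v - 7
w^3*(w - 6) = w^4 - 6*w^3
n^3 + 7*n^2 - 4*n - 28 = (n - 2)*(n + 2)*(n + 7)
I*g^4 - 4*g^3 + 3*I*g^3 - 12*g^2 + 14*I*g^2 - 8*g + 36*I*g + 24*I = (g + 2)*(g - 2*I)*(g + 6*I)*(I*g + I)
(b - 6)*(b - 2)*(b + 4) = b^3 - 4*b^2 - 20*b + 48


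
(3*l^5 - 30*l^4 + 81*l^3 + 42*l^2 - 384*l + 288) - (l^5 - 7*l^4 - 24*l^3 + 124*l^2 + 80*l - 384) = 2*l^5 - 23*l^4 + 105*l^3 - 82*l^2 - 464*l + 672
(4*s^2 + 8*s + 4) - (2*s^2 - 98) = 2*s^2 + 8*s + 102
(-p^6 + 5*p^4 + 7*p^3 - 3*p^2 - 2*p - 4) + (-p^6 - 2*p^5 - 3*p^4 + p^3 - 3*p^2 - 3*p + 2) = -2*p^6 - 2*p^5 + 2*p^4 + 8*p^3 - 6*p^2 - 5*p - 2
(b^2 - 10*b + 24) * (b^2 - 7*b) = b^4 - 17*b^3 + 94*b^2 - 168*b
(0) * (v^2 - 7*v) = 0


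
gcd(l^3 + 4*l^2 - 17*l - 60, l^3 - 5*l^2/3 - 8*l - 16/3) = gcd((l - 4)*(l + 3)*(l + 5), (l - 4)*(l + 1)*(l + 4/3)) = l - 4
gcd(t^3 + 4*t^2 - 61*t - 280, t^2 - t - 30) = t + 5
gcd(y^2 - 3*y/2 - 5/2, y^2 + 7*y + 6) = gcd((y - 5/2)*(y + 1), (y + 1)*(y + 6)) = y + 1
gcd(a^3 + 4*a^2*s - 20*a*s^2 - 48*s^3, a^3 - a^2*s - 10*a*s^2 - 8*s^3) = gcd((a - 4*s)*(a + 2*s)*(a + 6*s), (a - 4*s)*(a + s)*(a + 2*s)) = -a^2 + 2*a*s + 8*s^2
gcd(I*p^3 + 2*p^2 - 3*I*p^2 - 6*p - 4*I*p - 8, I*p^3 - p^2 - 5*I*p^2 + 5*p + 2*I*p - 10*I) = 1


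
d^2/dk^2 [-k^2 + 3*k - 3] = -2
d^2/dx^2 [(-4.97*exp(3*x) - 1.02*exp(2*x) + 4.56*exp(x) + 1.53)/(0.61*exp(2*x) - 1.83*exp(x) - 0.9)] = (-1.849337*exp(6*x) + 16.644033*exp(5*x) - 60.560922*exp(4*x) - 88.329708*exp(3*x) - 31.374297*exp(2*x) - 2.331423*exp(x) + 1.17369)*exp(x)/(0.226981*exp(6*x) - 2.042829*exp(5*x) + 5.123817*exp(4*x) - 0.100467*exp(3*x) - 7.55973*exp(2*x) - 4.4469*exp(x) - 0.729)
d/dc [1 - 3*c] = -3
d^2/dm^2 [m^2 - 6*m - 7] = 2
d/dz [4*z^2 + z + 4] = 8*z + 1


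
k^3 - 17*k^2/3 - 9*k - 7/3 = (k - 7)*(k + 1/3)*(k + 1)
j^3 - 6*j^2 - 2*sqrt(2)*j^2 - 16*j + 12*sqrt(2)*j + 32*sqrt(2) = (j - 8)*(j + 2)*(j - 2*sqrt(2))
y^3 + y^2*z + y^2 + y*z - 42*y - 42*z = (y - 6)*(y + 7)*(y + z)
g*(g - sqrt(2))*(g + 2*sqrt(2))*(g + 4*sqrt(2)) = g^4 + 5*sqrt(2)*g^3 + 4*g^2 - 16*sqrt(2)*g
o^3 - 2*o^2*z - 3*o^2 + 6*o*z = o*(o - 3)*(o - 2*z)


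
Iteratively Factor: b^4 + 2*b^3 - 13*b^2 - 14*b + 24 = (b + 4)*(b^3 - 2*b^2 - 5*b + 6) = (b - 1)*(b + 4)*(b^2 - b - 6) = (b - 1)*(b + 2)*(b + 4)*(b - 3)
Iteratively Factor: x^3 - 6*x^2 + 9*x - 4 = (x - 4)*(x^2 - 2*x + 1) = (x - 4)*(x - 1)*(x - 1)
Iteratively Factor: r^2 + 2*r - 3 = (r - 1)*(r + 3)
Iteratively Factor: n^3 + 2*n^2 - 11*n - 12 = (n + 4)*(n^2 - 2*n - 3) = (n - 3)*(n + 4)*(n + 1)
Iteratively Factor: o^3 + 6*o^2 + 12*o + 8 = (o + 2)*(o^2 + 4*o + 4) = (o + 2)^2*(o + 2)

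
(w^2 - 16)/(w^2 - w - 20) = (w - 4)/(w - 5)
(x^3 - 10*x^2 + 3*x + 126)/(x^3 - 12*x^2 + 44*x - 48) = (x^2 - 4*x - 21)/(x^2 - 6*x + 8)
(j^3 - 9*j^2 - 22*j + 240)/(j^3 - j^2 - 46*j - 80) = (j - 6)/(j + 2)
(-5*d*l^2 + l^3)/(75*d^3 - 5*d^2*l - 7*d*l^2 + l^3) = -l^2/(15*d^2 + 2*d*l - l^2)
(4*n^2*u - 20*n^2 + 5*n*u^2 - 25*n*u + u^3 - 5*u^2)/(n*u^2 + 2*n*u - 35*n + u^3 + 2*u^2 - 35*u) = (4*n + u)/(u + 7)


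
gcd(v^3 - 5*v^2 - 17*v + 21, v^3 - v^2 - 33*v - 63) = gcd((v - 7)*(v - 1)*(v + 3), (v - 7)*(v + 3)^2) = v^2 - 4*v - 21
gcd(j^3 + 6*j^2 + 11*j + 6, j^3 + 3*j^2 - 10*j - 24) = j + 2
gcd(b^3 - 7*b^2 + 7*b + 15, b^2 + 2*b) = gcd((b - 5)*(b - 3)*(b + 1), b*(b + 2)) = 1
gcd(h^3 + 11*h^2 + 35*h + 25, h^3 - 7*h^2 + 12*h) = 1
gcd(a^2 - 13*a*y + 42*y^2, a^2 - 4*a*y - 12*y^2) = -a + 6*y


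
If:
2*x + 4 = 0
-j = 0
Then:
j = 0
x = -2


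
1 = 1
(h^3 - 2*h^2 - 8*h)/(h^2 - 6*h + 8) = h*(h + 2)/(h - 2)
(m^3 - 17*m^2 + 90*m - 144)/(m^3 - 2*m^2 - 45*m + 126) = (m - 8)/(m + 7)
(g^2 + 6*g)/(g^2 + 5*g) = (g + 6)/(g + 5)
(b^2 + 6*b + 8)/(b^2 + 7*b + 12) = (b + 2)/(b + 3)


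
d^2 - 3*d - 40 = (d - 8)*(d + 5)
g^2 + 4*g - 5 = (g - 1)*(g + 5)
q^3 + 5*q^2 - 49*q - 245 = (q - 7)*(q + 5)*(q + 7)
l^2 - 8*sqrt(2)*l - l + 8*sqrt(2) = (l - 1)*(l - 8*sqrt(2))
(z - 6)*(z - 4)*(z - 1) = z^3 - 11*z^2 + 34*z - 24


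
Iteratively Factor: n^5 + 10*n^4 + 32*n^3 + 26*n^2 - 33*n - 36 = (n + 3)*(n^4 + 7*n^3 + 11*n^2 - 7*n - 12) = (n - 1)*(n + 3)*(n^3 + 8*n^2 + 19*n + 12) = (n - 1)*(n + 3)*(n + 4)*(n^2 + 4*n + 3) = (n - 1)*(n + 1)*(n + 3)*(n + 4)*(n + 3)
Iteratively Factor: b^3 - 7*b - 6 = (b - 3)*(b^2 + 3*b + 2) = (b - 3)*(b + 2)*(b + 1)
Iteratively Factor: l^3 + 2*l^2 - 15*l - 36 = (l - 4)*(l^2 + 6*l + 9) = (l - 4)*(l + 3)*(l + 3)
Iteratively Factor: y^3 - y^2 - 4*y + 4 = (y + 2)*(y^2 - 3*y + 2) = (y - 1)*(y + 2)*(y - 2)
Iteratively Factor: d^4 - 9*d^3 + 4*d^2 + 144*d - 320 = (d - 5)*(d^3 - 4*d^2 - 16*d + 64) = (d - 5)*(d - 4)*(d^2 - 16) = (d - 5)*(d - 4)*(d + 4)*(d - 4)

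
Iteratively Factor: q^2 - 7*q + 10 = (q - 2)*(q - 5)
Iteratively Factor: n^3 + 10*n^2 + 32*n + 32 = (n + 2)*(n^2 + 8*n + 16) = (n + 2)*(n + 4)*(n + 4)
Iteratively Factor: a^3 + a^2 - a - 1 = (a - 1)*(a^2 + 2*a + 1) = (a - 1)*(a + 1)*(a + 1)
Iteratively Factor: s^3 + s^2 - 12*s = (s)*(s^2 + s - 12) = s*(s + 4)*(s - 3)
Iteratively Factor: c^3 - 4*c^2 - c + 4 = (c + 1)*(c^2 - 5*c + 4) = (c - 4)*(c + 1)*(c - 1)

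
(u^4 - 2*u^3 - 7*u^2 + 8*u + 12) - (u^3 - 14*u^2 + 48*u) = u^4 - 3*u^3 + 7*u^2 - 40*u + 12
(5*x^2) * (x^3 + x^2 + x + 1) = 5*x^5 + 5*x^4 + 5*x^3 + 5*x^2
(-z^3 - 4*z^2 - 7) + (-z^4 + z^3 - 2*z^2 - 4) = -z^4 - 6*z^2 - 11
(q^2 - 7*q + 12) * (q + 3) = q^3 - 4*q^2 - 9*q + 36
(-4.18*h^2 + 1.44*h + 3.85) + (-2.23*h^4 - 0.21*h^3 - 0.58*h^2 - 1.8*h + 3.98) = -2.23*h^4 - 0.21*h^3 - 4.76*h^2 - 0.36*h + 7.83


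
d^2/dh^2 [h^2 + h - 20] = 2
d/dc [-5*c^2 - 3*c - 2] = -10*c - 3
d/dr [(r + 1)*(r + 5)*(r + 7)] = 3*r^2 + 26*r + 47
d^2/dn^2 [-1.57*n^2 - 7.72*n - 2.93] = -3.14000000000000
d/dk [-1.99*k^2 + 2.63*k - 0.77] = 2.63 - 3.98*k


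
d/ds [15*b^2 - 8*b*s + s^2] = -8*b + 2*s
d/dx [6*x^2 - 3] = 12*x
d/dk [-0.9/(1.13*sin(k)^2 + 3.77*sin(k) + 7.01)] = (2.034*sin(k) + 3.393)*cos(k)/(1.13*sin(k)^2 + 3.77*sin(k) + 7.01)^2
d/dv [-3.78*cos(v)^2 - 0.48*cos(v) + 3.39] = (7.56*cos(v) + 0.48)*sin(v)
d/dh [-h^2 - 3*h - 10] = -2*h - 3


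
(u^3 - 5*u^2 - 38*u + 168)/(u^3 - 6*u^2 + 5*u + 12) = (u^2 - u - 42)/(u^2 - 2*u - 3)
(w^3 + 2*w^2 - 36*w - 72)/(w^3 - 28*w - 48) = (w + 6)/(w + 4)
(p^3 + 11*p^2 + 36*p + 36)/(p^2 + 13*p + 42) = (p^2 + 5*p + 6)/(p + 7)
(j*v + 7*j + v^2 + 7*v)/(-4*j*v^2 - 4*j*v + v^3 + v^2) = (j*v + 7*j + v^2 + 7*v)/(v*(-4*j*v - 4*j + v^2 + v))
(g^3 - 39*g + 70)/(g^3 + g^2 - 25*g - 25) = (g^2 + 5*g - 14)/(g^2 + 6*g + 5)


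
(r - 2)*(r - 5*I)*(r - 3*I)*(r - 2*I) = r^4 - 2*r^3 - 10*I*r^3 - 31*r^2 + 20*I*r^2 + 62*r + 30*I*r - 60*I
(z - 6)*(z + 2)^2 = z^3 - 2*z^2 - 20*z - 24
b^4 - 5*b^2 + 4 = (b - 2)*(b - 1)*(b + 1)*(b + 2)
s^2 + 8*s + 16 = (s + 4)^2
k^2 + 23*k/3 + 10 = (k + 5/3)*(k + 6)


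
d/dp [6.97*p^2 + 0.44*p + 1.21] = 13.94*p + 0.44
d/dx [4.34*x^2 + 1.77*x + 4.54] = 8.68*x + 1.77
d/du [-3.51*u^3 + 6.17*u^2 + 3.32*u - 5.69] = -10.53*u^2 + 12.34*u + 3.32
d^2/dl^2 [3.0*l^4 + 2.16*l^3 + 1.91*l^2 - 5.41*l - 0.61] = 36.0*l^2 + 12.96*l + 3.82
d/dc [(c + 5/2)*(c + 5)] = 2*c + 15/2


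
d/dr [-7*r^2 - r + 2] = -14*r - 1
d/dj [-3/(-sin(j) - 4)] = -3*cos(j)/(sin(j) + 4)^2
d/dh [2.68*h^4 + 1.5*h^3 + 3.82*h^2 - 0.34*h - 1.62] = 10.72*h^3 + 4.5*h^2 + 7.64*h - 0.34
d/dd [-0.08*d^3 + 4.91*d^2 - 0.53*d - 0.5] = -0.24*d^2 + 9.82*d - 0.53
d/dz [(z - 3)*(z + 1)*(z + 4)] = 3*z^2 + 4*z - 11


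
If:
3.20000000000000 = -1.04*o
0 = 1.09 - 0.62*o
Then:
No Solution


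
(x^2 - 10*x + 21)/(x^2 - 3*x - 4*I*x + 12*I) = (x - 7)/(x - 4*I)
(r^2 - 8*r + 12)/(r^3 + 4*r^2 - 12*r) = (r - 6)/(r*(r + 6))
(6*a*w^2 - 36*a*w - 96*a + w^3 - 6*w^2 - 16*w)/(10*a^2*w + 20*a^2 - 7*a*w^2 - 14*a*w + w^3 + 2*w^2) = (6*a*w - 48*a + w^2 - 8*w)/(10*a^2 - 7*a*w + w^2)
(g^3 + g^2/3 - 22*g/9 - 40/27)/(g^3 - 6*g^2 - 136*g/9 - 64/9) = (g - 5/3)/(g - 8)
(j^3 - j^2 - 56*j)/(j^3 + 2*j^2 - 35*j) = (j - 8)/(j - 5)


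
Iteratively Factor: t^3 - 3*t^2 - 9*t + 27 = (t - 3)*(t^2 - 9) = (t - 3)^2*(t + 3)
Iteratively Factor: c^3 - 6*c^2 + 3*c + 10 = (c - 5)*(c^2 - c - 2) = (c - 5)*(c + 1)*(c - 2)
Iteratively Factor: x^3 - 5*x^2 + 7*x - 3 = (x - 1)*(x^2 - 4*x + 3) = (x - 1)^2*(x - 3)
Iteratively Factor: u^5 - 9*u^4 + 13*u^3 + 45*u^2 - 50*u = (u + 2)*(u^4 - 11*u^3 + 35*u^2 - 25*u) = u*(u + 2)*(u^3 - 11*u^2 + 35*u - 25) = u*(u - 5)*(u + 2)*(u^2 - 6*u + 5) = u*(u - 5)^2*(u + 2)*(u - 1)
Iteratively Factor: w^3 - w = (w - 1)*(w^2 + w) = w*(w - 1)*(w + 1)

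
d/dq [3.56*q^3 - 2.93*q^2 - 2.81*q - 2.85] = 10.68*q^2 - 5.86*q - 2.81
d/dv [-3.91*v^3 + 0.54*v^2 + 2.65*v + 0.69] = -11.73*v^2 + 1.08*v + 2.65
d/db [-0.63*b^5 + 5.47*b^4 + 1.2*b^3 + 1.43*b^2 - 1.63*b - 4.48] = -3.15*b^4 + 21.88*b^3 + 3.6*b^2 + 2.86*b - 1.63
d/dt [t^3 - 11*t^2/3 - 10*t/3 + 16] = 3*t^2 - 22*t/3 - 10/3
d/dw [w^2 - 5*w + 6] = 2*w - 5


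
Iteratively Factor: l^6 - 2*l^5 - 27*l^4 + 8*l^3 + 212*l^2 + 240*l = (l + 3)*(l^5 - 5*l^4 - 12*l^3 + 44*l^2 + 80*l) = (l + 2)*(l + 3)*(l^4 - 7*l^3 + 2*l^2 + 40*l) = (l - 4)*(l + 2)*(l + 3)*(l^3 - 3*l^2 - 10*l) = (l - 4)*(l + 2)^2*(l + 3)*(l^2 - 5*l) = (l - 5)*(l - 4)*(l + 2)^2*(l + 3)*(l)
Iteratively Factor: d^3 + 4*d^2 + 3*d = (d + 1)*(d^2 + 3*d) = d*(d + 1)*(d + 3)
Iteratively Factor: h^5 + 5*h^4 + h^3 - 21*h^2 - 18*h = (h + 1)*(h^4 + 4*h^3 - 3*h^2 - 18*h) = h*(h + 1)*(h^3 + 4*h^2 - 3*h - 18) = h*(h - 2)*(h + 1)*(h^2 + 6*h + 9) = h*(h - 2)*(h + 1)*(h + 3)*(h + 3)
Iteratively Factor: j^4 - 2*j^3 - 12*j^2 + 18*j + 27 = (j - 3)*(j^3 + j^2 - 9*j - 9) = (j - 3)^2*(j^2 + 4*j + 3) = (j - 3)^2*(j + 1)*(j + 3)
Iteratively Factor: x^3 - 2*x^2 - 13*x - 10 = (x - 5)*(x^2 + 3*x + 2) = (x - 5)*(x + 1)*(x + 2)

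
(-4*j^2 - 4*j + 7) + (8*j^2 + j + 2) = 4*j^2 - 3*j + 9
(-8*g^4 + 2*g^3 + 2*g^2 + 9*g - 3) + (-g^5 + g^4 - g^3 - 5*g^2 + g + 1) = -g^5 - 7*g^4 + g^3 - 3*g^2 + 10*g - 2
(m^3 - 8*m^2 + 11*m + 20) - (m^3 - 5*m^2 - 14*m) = -3*m^2 + 25*m + 20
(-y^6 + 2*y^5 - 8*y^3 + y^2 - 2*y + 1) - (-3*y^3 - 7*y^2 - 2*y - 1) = -y^6 + 2*y^5 - 5*y^3 + 8*y^2 + 2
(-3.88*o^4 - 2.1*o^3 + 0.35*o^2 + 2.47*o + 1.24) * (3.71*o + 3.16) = -14.3948*o^5 - 20.0518*o^4 - 5.3375*o^3 + 10.2697*o^2 + 12.4056*o + 3.9184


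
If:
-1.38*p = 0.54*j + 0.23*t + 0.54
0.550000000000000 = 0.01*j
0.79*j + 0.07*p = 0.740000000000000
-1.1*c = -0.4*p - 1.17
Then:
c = -220.81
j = 55.00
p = -610.14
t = 3529.38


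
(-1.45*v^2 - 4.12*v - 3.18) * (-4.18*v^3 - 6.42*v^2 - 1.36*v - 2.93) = 6.061*v^5 + 26.5306*v^4 + 41.7148*v^3 + 30.2673*v^2 + 16.3964*v + 9.3174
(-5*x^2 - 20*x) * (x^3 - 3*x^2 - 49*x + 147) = -5*x^5 - 5*x^4 + 305*x^3 + 245*x^2 - 2940*x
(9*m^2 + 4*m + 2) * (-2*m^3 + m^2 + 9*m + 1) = -18*m^5 + m^4 + 81*m^3 + 47*m^2 + 22*m + 2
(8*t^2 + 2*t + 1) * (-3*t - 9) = -24*t^3 - 78*t^2 - 21*t - 9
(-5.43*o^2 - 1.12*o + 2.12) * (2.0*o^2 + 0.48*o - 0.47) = -10.86*o^4 - 4.8464*o^3 + 6.2545*o^2 + 1.544*o - 0.9964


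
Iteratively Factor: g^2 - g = (g)*(g - 1)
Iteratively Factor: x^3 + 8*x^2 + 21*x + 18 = (x + 2)*(x^2 + 6*x + 9) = (x + 2)*(x + 3)*(x + 3)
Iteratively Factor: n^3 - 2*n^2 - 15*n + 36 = (n - 3)*(n^2 + n - 12) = (n - 3)*(n + 4)*(n - 3)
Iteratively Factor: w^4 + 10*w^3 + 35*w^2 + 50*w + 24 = (w + 3)*(w^3 + 7*w^2 + 14*w + 8) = (w + 2)*(w + 3)*(w^2 + 5*w + 4) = (w + 1)*(w + 2)*(w + 3)*(w + 4)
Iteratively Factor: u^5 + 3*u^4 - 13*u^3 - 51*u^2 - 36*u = (u + 3)*(u^4 - 13*u^2 - 12*u) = u*(u + 3)*(u^3 - 13*u - 12) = u*(u - 4)*(u + 3)*(u^2 + 4*u + 3) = u*(u - 4)*(u + 3)^2*(u + 1)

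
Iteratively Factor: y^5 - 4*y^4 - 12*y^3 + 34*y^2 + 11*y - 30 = (y - 2)*(y^4 - 2*y^3 - 16*y^2 + 2*y + 15) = (y - 2)*(y + 3)*(y^3 - 5*y^2 - y + 5) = (y - 2)*(y + 1)*(y + 3)*(y^2 - 6*y + 5) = (y - 5)*(y - 2)*(y + 1)*(y + 3)*(y - 1)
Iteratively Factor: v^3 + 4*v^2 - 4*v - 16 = (v + 2)*(v^2 + 2*v - 8) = (v - 2)*(v + 2)*(v + 4)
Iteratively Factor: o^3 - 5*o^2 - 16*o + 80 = (o - 5)*(o^2 - 16) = (o - 5)*(o + 4)*(o - 4)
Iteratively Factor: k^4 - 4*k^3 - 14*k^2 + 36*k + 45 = (k + 3)*(k^3 - 7*k^2 + 7*k + 15) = (k + 1)*(k + 3)*(k^2 - 8*k + 15) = (k - 5)*(k + 1)*(k + 3)*(k - 3)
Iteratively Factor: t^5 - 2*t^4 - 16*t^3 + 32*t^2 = (t + 4)*(t^4 - 6*t^3 + 8*t^2) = t*(t + 4)*(t^3 - 6*t^2 + 8*t) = t*(t - 2)*(t + 4)*(t^2 - 4*t) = t^2*(t - 2)*(t + 4)*(t - 4)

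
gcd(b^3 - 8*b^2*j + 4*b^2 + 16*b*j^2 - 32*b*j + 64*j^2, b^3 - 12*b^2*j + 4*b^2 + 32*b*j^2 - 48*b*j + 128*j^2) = b^2 - 4*b*j + 4*b - 16*j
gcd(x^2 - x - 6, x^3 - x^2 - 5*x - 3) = x - 3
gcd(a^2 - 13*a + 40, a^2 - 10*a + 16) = a - 8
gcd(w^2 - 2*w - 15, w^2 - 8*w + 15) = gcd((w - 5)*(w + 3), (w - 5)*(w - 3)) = w - 5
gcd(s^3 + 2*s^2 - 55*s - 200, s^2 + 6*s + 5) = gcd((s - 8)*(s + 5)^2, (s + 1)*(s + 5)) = s + 5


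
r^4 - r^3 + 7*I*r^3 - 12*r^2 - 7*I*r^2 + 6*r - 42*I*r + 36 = (r - 3)*(r + 2)*(r + I)*(r + 6*I)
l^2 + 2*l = l*(l + 2)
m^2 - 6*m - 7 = (m - 7)*(m + 1)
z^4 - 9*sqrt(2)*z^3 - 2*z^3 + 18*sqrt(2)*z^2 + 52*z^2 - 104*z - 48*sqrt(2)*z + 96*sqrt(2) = (z - 2)*(z - 4*sqrt(2))*(z - 3*sqrt(2))*(z - 2*sqrt(2))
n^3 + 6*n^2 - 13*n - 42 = (n - 3)*(n + 2)*(n + 7)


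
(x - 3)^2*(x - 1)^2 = x^4 - 8*x^3 + 22*x^2 - 24*x + 9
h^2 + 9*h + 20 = (h + 4)*(h + 5)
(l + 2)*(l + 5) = l^2 + 7*l + 10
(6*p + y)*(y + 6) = 6*p*y + 36*p + y^2 + 6*y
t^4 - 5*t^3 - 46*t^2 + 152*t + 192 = (t - 8)*(t - 4)*(t + 1)*(t + 6)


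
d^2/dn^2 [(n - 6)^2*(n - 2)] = 6*n - 28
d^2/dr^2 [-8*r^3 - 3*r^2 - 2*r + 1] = -48*r - 6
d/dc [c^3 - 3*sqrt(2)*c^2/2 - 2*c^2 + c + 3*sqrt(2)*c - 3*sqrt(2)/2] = 3*c^2 - 3*sqrt(2)*c - 4*c + 1 + 3*sqrt(2)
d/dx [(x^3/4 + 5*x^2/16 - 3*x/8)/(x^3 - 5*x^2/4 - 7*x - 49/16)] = 2*(-80*x^4 - 352*x^3 - 634*x^2 - 245*x + 147)/(256*x^6 - 640*x^5 - 3184*x^4 + 2912*x^3 + 14504*x^2 + 10976*x + 2401)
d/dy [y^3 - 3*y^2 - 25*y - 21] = 3*y^2 - 6*y - 25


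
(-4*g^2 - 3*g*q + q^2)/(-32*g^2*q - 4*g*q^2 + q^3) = (4*g^2 + 3*g*q - q^2)/(q*(32*g^2 + 4*g*q - q^2))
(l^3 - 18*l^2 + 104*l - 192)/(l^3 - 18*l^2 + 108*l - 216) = (l^2 - 12*l + 32)/(l^2 - 12*l + 36)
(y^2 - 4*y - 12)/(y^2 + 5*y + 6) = (y - 6)/(y + 3)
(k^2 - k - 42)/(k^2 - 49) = (k + 6)/(k + 7)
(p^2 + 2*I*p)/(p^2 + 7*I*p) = (p + 2*I)/(p + 7*I)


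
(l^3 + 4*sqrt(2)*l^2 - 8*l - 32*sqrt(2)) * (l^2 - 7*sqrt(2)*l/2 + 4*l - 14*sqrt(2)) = l^5 + sqrt(2)*l^4/2 + 4*l^4 - 36*l^3 + 2*sqrt(2)*l^3 - 144*l^2 - 4*sqrt(2)*l^2 - 16*sqrt(2)*l + 224*l + 896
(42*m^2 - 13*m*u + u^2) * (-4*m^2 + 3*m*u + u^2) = -168*m^4 + 178*m^3*u - m^2*u^2 - 10*m*u^3 + u^4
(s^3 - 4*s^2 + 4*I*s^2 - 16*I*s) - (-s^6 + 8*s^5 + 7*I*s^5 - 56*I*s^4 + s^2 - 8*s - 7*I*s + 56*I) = s^6 - 8*s^5 - 7*I*s^5 + 56*I*s^4 + s^3 - 5*s^2 + 4*I*s^2 + 8*s - 9*I*s - 56*I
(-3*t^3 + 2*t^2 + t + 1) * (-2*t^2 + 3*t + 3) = 6*t^5 - 13*t^4 - 5*t^3 + 7*t^2 + 6*t + 3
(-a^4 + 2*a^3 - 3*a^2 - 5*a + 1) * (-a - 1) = a^5 - a^4 + a^3 + 8*a^2 + 4*a - 1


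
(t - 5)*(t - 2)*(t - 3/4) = t^3 - 31*t^2/4 + 61*t/4 - 15/2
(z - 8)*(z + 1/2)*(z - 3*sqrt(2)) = z^3 - 15*z^2/2 - 3*sqrt(2)*z^2 - 4*z + 45*sqrt(2)*z/2 + 12*sqrt(2)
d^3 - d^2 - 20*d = d*(d - 5)*(d + 4)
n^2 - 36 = (n - 6)*(n + 6)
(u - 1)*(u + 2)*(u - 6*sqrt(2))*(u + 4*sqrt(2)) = u^4 - 2*sqrt(2)*u^3 + u^3 - 50*u^2 - 2*sqrt(2)*u^2 - 48*u + 4*sqrt(2)*u + 96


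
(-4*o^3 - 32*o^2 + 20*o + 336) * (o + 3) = -4*o^4 - 44*o^3 - 76*o^2 + 396*o + 1008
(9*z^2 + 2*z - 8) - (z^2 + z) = 8*z^2 + z - 8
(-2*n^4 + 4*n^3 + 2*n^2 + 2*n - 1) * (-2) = 4*n^4 - 8*n^3 - 4*n^2 - 4*n + 2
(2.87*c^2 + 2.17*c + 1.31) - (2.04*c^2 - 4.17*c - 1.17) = 0.83*c^2 + 6.34*c + 2.48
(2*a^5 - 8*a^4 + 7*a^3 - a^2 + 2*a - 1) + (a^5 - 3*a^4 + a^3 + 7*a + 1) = 3*a^5 - 11*a^4 + 8*a^3 - a^2 + 9*a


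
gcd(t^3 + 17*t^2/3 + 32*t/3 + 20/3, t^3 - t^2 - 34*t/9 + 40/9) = t + 2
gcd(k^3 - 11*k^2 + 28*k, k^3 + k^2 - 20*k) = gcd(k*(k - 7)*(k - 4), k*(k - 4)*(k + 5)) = k^2 - 4*k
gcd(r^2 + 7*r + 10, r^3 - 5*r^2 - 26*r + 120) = r + 5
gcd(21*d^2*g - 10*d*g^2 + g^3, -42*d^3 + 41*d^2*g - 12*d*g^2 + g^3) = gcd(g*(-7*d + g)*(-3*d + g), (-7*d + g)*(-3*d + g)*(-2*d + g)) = 21*d^2 - 10*d*g + g^2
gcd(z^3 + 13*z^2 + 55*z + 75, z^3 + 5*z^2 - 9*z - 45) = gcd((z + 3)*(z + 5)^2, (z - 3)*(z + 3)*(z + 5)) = z^2 + 8*z + 15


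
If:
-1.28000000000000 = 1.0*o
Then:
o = -1.28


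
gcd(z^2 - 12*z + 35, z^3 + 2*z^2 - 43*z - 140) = z - 7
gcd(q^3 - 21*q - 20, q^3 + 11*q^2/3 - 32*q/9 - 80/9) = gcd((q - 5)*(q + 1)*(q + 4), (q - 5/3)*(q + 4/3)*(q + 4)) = q + 4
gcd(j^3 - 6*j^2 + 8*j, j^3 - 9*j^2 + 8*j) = j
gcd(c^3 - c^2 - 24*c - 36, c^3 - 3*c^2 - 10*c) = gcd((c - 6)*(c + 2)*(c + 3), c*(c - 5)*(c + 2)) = c + 2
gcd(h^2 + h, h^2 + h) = h^2 + h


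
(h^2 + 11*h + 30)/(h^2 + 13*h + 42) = (h + 5)/(h + 7)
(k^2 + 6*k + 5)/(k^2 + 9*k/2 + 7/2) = 2*(k + 5)/(2*k + 7)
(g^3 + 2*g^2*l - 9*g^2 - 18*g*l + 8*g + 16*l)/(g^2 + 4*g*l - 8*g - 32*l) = (g^2 + 2*g*l - g - 2*l)/(g + 4*l)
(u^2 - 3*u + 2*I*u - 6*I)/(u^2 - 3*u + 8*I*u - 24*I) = (u + 2*I)/(u + 8*I)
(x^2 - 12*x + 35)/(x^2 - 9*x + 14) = (x - 5)/(x - 2)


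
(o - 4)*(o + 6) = o^2 + 2*o - 24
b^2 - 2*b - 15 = (b - 5)*(b + 3)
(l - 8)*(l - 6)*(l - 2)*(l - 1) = l^4 - 17*l^3 + 92*l^2 - 172*l + 96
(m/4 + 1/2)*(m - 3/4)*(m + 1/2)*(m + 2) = m^4/4 + 15*m^3/16 + 21*m^2/32 - 5*m/8 - 3/8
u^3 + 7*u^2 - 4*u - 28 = (u - 2)*(u + 2)*(u + 7)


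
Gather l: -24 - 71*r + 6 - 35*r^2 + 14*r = -35*r^2 - 57*r - 18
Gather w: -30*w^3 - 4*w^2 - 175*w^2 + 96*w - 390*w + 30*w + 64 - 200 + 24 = -30*w^3 - 179*w^2 - 264*w - 112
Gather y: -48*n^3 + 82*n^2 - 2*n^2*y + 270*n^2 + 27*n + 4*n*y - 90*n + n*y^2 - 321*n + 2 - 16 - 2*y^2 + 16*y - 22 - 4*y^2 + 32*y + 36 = -48*n^3 + 352*n^2 - 384*n + y^2*(n - 6) + y*(-2*n^2 + 4*n + 48)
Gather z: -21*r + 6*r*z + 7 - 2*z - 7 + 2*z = 6*r*z - 21*r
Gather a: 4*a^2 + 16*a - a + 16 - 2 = 4*a^2 + 15*a + 14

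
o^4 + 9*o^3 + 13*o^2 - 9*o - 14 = (o - 1)*(o + 1)*(o + 2)*(o + 7)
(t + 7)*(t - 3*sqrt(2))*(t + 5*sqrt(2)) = t^3 + 2*sqrt(2)*t^2 + 7*t^2 - 30*t + 14*sqrt(2)*t - 210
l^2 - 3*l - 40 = (l - 8)*(l + 5)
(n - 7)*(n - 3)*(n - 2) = n^3 - 12*n^2 + 41*n - 42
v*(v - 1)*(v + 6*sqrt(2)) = v^3 - v^2 + 6*sqrt(2)*v^2 - 6*sqrt(2)*v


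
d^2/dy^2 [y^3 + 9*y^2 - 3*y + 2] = 6*y + 18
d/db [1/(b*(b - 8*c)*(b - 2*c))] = (-b*(b - 8*c) - b*(b - 2*c) - (b - 8*c)*(b - 2*c))/(b^2*(b - 8*c)^2*(b - 2*c)^2)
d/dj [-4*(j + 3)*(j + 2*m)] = -8*j - 8*m - 12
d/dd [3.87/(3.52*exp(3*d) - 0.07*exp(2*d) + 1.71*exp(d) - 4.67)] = (-40.8672*exp(2*d) + 0.5418*exp(d) - 6.6177)*exp(d)/(3.52*exp(3*d) - 0.07*exp(2*d) + 1.71*exp(d) - 4.67)^2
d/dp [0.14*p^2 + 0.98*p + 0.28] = 0.28*p + 0.98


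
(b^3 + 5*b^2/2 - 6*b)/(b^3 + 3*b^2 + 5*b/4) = 2*(2*b^2 + 5*b - 12)/(4*b^2 + 12*b + 5)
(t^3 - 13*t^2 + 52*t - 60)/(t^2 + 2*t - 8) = (t^2 - 11*t + 30)/(t + 4)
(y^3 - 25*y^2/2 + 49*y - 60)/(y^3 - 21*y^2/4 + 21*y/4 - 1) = 2*(2*y^2 - 17*y + 30)/(4*y^2 - 5*y + 1)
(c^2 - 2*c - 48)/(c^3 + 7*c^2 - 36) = (c - 8)/(c^2 + c - 6)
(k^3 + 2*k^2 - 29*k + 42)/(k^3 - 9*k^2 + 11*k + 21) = (k^2 + 5*k - 14)/(k^2 - 6*k - 7)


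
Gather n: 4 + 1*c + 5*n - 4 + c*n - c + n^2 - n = n^2 + n*(c + 4)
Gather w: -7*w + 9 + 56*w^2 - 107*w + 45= 56*w^2 - 114*w + 54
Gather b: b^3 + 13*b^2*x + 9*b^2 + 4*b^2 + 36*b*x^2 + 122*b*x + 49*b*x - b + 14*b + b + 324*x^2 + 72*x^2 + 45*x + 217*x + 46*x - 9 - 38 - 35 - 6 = b^3 + b^2*(13*x + 13) + b*(36*x^2 + 171*x + 14) + 396*x^2 + 308*x - 88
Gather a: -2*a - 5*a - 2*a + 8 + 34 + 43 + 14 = 99 - 9*a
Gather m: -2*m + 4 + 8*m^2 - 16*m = 8*m^2 - 18*m + 4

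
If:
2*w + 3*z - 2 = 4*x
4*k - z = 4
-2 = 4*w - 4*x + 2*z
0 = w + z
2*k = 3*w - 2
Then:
No Solution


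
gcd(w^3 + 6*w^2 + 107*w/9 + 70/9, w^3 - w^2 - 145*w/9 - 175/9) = w^2 + 4*w + 35/9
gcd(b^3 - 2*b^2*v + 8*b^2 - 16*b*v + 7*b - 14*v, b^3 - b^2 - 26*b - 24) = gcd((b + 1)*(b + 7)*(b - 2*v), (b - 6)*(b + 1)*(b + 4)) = b + 1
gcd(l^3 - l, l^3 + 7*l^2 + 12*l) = l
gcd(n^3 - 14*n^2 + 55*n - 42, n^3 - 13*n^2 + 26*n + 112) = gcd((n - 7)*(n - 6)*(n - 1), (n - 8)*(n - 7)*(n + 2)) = n - 7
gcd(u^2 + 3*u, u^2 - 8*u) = u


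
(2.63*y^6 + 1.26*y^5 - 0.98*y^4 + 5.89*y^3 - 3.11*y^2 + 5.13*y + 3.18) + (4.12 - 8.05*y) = 2.63*y^6 + 1.26*y^5 - 0.98*y^4 + 5.89*y^3 - 3.11*y^2 - 2.92*y + 7.3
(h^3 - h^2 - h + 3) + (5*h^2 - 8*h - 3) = h^3 + 4*h^2 - 9*h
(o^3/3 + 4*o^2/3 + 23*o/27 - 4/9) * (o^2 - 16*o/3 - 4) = o^5/3 - 4*o^4/9 - 205*o^3/27 - 836*o^2/81 - 28*o/27 + 16/9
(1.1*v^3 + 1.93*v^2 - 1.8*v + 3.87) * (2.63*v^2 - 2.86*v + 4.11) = 2.893*v^5 + 1.9299*v^4 - 5.7328*v^3 + 23.2584*v^2 - 18.4662*v + 15.9057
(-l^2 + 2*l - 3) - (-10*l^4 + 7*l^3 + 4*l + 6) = 10*l^4 - 7*l^3 - l^2 - 2*l - 9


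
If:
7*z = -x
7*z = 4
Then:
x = -4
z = 4/7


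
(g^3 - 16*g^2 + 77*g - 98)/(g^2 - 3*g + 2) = (g^2 - 14*g + 49)/(g - 1)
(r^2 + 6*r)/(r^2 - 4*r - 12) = r*(r + 6)/(r^2 - 4*r - 12)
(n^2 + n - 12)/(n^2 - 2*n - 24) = (n - 3)/(n - 6)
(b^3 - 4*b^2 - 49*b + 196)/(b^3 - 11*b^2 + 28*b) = (b + 7)/b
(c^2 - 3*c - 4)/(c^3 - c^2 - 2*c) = (c - 4)/(c*(c - 2))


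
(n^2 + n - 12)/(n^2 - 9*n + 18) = (n + 4)/(n - 6)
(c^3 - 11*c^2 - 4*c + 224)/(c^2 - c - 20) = (c^2 - 15*c + 56)/(c - 5)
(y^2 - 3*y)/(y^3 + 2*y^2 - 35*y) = (y - 3)/(y^2 + 2*y - 35)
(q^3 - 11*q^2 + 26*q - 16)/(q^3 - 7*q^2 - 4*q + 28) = (q^2 - 9*q + 8)/(q^2 - 5*q - 14)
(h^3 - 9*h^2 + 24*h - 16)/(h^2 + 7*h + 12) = (h^3 - 9*h^2 + 24*h - 16)/(h^2 + 7*h + 12)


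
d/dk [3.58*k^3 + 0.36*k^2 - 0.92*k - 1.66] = 10.74*k^2 + 0.72*k - 0.92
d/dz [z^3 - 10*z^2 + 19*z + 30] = 3*z^2 - 20*z + 19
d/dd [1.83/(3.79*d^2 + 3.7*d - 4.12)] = (-13.8714*d - 6.771)/(3.79*d^2 + 3.7*d - 4.12)^2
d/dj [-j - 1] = -1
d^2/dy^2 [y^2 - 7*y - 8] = 2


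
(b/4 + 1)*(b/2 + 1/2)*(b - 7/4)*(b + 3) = b^4/8 + 25*b^3/32 + 5*b^2/8 - 85*b/32 - 21/8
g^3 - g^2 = g^2*(g - 1)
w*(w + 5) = w^2 + 5*w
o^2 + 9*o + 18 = (o + 3)*(o + 6)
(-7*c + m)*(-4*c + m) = 28*c^2 - 11*c*m + m^2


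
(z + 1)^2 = z^2 + 2*z + 1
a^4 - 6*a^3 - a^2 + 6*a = a*(a - 6)*(a - 1)*(a + 1)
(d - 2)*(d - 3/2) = d^2 - 7*d/2 + 3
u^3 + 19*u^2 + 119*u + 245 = (u + 5)*(u + 7)^2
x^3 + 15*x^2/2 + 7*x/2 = x*(x + 1/2)*(x + 7)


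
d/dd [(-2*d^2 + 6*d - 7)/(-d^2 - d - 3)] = (8*d^2 - 2*d - 25)/(d^4 + 2*d^3 + 7*d^2 + 6*d + 9)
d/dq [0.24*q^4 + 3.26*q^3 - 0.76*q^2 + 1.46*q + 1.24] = 0.96*q^3 + 9.78*q^2 - 1.52*q + 1.46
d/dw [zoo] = 0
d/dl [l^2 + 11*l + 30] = 2*l + 11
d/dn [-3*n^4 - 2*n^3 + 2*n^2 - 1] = 2*n*(-6*n^2 - 3*n + 2)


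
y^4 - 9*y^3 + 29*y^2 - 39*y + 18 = (y - 3)^2*(y - 2)*(y - 1)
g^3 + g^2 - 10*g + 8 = (g - 2)*(g - 1)*(g + 4)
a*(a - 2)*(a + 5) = a^3 + 3*a^2 - 10*a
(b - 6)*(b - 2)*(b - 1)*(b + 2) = b^4 - 7*b^3 + 2*b^2 + 28*b - 24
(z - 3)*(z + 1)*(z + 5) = z^3 + 3*z^2 - 13*z - 15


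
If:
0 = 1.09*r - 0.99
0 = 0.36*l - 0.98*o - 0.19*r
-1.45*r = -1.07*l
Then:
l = 1.23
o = 0.28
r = 0.91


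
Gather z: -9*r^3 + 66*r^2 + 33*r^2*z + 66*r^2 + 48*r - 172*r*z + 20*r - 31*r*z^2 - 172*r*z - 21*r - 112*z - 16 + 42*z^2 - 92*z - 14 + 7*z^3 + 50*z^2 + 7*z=-9*r^3 + 132*r^2 + 47*r + 7*z^3 + z^2*(92 - 31*r) + z*(33*r^2 - 344*r - 197) - 30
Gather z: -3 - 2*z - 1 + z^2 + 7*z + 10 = z^2 + 5*z + 6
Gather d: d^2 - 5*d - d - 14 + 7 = d^2 - 6*d - 7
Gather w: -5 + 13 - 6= 2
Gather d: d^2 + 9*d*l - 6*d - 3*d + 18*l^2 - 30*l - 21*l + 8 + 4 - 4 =d^2 + d*(9*l - 9) + 18*l^2 - 51*l + 8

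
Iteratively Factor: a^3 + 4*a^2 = (a + 4)*(a^2) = a*(a + 4)*(a)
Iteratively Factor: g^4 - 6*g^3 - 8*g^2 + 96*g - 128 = (g - 4)*(g^3 - 2*g^2 - 16*g + 32) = (g - 4)*(g + 4)*(g^2 - 6*g + 8) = (g - 4)*(g - 2)*(g + 4)*(g - 4)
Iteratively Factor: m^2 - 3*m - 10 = (m + 2)*(m - 5)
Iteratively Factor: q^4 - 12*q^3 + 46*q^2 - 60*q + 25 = (q - 5)*(q^3 - 7*q^2 + 11*q - 5) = (q - 5)*(q - 1)*(q^2 - 6*q + 5) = (q - 5)*(q - 1)^2*(q - 5)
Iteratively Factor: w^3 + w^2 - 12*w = (w + 4)*(w^2 - 3*w) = w*(w + 4)*(w - 3)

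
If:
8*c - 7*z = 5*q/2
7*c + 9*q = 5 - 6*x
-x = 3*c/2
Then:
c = 63*z/67 + 25/134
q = 14*z/67 + 40/67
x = -189*z/134 - 75/268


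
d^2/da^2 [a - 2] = 0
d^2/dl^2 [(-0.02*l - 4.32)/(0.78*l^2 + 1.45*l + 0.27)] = (-(0.02*l + 4.32)*(1.56*l + 1.45)*(3.12*l + 2.9) + (0.0936*l + 6.7972)*(0.78*l^2 + 1.45*l + 0.27))/(0.78*l^2 + 1.45*l + 0.27)^3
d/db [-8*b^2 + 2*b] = 2 - 16*b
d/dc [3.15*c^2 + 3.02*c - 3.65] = 6.3*c + 3.02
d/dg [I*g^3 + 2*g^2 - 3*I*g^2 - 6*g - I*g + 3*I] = 3*I*g^2 + g*(4 - 6*I) - 6 - I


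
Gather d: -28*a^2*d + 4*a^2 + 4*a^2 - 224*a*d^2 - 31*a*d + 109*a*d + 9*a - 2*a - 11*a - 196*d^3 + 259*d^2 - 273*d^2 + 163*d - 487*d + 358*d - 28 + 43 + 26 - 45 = 8*a^2 - 4*a - 196*d^3 + d^2*(-224*a - 14) + d*(-28*a^2 + 78*a + 34) - 4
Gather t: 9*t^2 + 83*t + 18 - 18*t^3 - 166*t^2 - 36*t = -18*t^3 - 157*t^2 + 47*t + 18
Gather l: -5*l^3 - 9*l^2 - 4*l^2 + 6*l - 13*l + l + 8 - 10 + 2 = -5*l^3 - 13*l^2 - 6*l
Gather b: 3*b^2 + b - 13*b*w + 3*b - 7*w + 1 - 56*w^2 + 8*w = 3*b^2 + b*(4 - 13*w) - 56*w^2 + w + 1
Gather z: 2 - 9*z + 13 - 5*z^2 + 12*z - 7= -5*z^2 + 3*z + 8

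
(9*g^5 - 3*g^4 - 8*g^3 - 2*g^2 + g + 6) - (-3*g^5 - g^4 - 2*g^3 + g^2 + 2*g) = 12*g^5 - 2*g^4 - 6*g^3 - 3*g^2 - g + 6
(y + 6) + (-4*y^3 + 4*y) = -4*y^3 + 5*y + 6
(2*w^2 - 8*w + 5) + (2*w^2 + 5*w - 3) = 4*w^2 - 3*w + 2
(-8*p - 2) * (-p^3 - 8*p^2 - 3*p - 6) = 8*p^4 + 66*p^3 + 40*p^2 + 54*p + 12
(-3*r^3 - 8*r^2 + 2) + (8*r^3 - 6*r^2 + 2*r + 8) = 5*r^3 - 14*r^2 + 2*r + 10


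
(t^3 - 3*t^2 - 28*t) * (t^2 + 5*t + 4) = t^5 + 2*t^4 - 39*t^3 - 152*t^2 - 112*t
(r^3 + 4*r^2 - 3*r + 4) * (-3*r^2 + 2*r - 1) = -3*r^5 - 10*r^4 + 16*r^3 - 22*r^2 + 11*r - 4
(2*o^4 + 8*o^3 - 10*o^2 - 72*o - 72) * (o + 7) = 2*o^5 + 22*o^4 + 46*o^3 - 142*o^2 - 576*o - 504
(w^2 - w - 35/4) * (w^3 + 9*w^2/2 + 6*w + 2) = w^5 + 7*w^4/2 - 29*w^3/4 - 347*w^2/8 - 109*w/2 - 35/2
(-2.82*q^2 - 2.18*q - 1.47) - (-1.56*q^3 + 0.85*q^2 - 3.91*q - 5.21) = 1.56*q^3 - 3.67*q^2 + 1.73*q + 3.74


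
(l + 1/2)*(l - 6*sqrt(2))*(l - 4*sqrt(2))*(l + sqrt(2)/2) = l^4 - 19*sqrt(2)*l^3/2 + l^3/2 - 19*sqrt(2)*l^2/4 + 38*l^2 + 19*l + 24*sqrt(2)*l + 12*sqrt(2)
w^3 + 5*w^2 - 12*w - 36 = (w - 3)*(w + 2)*(w + 6)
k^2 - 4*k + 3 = (k - 3)*(k - 1)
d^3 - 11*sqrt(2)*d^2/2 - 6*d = d*(d - 6*sqrt(2))*(d + sqrt(2)/2)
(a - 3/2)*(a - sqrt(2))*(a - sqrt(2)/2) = a^3 - 3*sqrt(2)*a^2/2 - 3*a^2/2 + a + 9*sqrt(2)*a/4 - 3/2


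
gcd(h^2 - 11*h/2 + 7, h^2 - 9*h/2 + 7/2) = h - 7/2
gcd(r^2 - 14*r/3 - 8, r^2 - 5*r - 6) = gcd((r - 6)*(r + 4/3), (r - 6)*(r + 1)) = r - 6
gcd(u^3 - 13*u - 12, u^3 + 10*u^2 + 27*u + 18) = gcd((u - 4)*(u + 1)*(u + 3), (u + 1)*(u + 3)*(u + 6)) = u^2 + 4*u + 3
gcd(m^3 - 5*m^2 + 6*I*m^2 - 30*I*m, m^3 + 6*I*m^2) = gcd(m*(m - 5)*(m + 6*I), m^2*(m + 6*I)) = m^2 + 6*I*m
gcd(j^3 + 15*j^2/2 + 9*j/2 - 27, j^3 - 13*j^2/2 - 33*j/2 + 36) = j^2 + 3*j/2 - 9/2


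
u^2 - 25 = (u - 5)*(u + 5)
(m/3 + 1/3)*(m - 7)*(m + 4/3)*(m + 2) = m^4/3 - 8*m^3/9 - 73*m^2/9 - 118*m/9 - 56/9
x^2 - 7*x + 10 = (x - 5)*(x - 2)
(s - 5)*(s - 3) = s^2 - 8*s + 15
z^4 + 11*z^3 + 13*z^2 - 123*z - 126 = (z - 3)*(z + 1)*(z + 6)*(z + 7)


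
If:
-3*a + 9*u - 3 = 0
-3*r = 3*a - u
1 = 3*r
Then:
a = -1/4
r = 1/3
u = 1/4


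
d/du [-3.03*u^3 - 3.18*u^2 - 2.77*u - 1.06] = -9.09*u^2 - 6.36*u - 2.77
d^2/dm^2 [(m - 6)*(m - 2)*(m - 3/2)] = 6*m - 19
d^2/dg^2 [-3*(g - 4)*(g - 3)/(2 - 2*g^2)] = 3*(-7*g^3 + 39*g^2 - 21*g + 13)/(g^6 - 3*g^4 + 3*g^2 - 1)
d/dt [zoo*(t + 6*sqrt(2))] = zoo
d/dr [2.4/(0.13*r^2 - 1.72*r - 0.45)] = (4.128 - 0.624*r)/(-0.13*r^2 + 1.72*r + 0.45)^2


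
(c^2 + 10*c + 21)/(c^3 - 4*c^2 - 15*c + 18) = (c + 7)/(c^2 - 7*c + 6)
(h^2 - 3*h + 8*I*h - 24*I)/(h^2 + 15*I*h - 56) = (h - 3)/(h + 7*I)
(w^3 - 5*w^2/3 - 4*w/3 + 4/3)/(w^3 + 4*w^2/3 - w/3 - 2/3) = (w - 2)/(w + 1)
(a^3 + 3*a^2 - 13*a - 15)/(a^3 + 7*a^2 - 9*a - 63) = (a^2 + 6*a + 5)/(a^2 + 10*a + 21)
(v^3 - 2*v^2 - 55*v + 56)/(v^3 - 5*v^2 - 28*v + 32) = (v + 7)/(v + 4)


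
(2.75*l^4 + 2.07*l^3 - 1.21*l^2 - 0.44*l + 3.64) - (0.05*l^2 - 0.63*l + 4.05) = 2.75*l^4 + 2.07*l^3 - 1.26*l^2 + 0.19*l - 0.41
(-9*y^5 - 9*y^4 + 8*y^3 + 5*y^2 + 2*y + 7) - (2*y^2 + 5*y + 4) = -9*y^5 - 9*y^4 + 8*y^3 + 3*y^2 - 3*y + 3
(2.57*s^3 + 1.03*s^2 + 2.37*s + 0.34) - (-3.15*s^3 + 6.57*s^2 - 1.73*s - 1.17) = 5.72*s^3 - 5.54*s^2 + 4.1*s + 1.51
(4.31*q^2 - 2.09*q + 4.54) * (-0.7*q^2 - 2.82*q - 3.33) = -3.017*q^4 - 10.6912*q^3 - 11.6365*q^2 - 5.8431*q - 15.1182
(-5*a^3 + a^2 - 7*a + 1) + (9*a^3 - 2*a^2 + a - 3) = 4*a^3 - a^2 - 6*a - 2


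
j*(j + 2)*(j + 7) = j^3 + 9*j^2 + 14*j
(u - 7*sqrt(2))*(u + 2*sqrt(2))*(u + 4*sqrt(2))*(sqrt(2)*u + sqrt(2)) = sqrt(2)*u^4 - 2*u^3 + sqrt(2)*u^3 - 68*sqrt(2)*u^2 - 2*u^2 - 224*u - 68*sqrt(2)*u - 224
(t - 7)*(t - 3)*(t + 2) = t^3 - 8*t^2 + t + 42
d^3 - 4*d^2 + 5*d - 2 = (d - 2)*(d - 1)^2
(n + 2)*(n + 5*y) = n^2 + 5*n*y + 2*n + 10*y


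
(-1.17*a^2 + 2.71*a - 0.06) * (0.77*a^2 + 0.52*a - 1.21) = -0.9009*a^4 + 1.4783*a^3 + 2.7787*a^2 - 3.3103*a + 0.0726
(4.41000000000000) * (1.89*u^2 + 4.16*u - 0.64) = 8.3349*u^2 + 18.3456*u - 2.8224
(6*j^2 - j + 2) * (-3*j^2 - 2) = -18*j^4 + 3*j^3 - 18*j^2 + 2*j - 4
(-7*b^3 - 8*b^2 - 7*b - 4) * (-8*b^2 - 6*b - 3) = 56*b^5 + 106*b^4 + 125*b^3 + 98*b^2 + 45*b + 12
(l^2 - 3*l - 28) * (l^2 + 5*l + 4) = l^4 + 2*l^3 - 39*l^2 - 152*l - 112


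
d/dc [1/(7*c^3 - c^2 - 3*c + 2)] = (-21*c^2 + 2*c + 3)/(7*c^3 - c^2 - 3*c + 2)^2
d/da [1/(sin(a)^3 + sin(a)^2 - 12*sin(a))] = (-3*sin(a)^2 - 2*sin(a) + 12)*cos(a)/((sin(a)^2 + sin(a) - 12)^2*sin(a)^2)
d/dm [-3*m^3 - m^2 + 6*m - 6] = -9*m^2 - 2*m + 6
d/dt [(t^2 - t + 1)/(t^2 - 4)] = (t^2 - 10*t + 4)/(t^4 - 8*t^2 + 16)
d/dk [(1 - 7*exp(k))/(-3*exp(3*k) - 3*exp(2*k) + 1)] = (-3*(3*exp(k) + 2)*(7*exp(k) - 1)*exp(k) + 21*exp(3*k) + 21*exp(2*k) - 7)*exp(k)/(3*exp(3*k) + 3*exp(2*k) - 1)^2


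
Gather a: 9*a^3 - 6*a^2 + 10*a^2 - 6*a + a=9*a^3 + 4*a^2 - 5*a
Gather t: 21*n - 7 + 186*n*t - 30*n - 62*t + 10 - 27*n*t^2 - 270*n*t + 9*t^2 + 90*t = -9*n + t^2*(9 - 27*n) + t*(28 - 84*n) + 3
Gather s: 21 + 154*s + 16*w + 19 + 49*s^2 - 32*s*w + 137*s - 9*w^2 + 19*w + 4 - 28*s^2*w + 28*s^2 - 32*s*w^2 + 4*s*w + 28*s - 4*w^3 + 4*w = s^2*(77 - 28*w) + s*(-32*w^2 - 28*w + 319) - 4*w^3 - 9*w^2 + 39*w + 44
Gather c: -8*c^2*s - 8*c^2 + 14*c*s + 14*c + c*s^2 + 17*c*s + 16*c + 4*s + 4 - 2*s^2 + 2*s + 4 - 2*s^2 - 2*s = c^2*(-8*s - 8) + c*(s^2 + 31*s + 30) - 4*s^2 + 4*s + 8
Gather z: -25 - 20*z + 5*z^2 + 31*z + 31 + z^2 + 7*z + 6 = 6*z^2 + 18*z + 12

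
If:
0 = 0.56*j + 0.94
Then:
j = -1.68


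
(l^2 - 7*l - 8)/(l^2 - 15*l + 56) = (l + 1)/(l - 7)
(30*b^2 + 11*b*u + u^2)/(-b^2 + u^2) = (30*b^2 + 11*b*u + u^2)/(-b^2 + u^2)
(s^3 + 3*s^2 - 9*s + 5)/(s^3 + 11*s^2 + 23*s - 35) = (s - 1)/(s + 7)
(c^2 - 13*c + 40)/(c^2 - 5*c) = (c - 8)/c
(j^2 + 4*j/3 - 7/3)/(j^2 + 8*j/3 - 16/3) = (3*j^2 + 4*j - 7)/(3*j^2 + 8*j - 16)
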